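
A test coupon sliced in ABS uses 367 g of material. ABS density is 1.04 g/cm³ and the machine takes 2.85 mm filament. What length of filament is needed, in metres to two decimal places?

55.32 m

Volume = 367 g / 1.04 g·cm⁻³ = 352.8846 cm³ = 352884.6 mm³.
A = π r² = π × 1.425² = 6.3794 mm².
Length = 352884.6 / 6.3794 = 55316.27 mm = 55.32 m.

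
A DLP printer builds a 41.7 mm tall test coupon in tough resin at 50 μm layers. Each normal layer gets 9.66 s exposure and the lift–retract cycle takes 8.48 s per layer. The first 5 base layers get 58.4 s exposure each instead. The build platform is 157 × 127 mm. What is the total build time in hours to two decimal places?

4.27 hours

Layer count = ceil(41.7 / 0.05) = 834.
Bottom layers = 5 × (58.4 + 8.48), so 334.4 s.
Regular layers = 829 × (9.66 + 8.48), so 15038.06 s.
Total = 334.4 + 15038.06 = 15372.46 s = 4.27 hours.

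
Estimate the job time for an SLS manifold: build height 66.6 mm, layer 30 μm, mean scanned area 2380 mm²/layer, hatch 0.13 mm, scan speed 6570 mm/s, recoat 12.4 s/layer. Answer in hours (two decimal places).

9.37 hours

Layers = ⌈66.6/0.03⌉ = 2220.
Hatch length per layer = 2380 / 0.13, so 18307.7 mm.
Per-layer scan time: 18307.7 / 6570 → 2.7866 s.
Per-layer time = 2.7866 + 12.4 = 15.1866 s.
Build time = 2220 × 15.1866 = 33714.252 s = 9.37 hours.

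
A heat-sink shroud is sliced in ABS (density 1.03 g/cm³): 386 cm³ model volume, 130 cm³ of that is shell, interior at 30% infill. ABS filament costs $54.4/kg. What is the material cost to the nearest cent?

Infill region = 386 − 130 = 256 cm³.
Infill deposited = 0.30 × 256, so 76.8 cm³.
Deposited volume = 130 + 76.8 = 206.8 cm³.
Mass: 206.8 × 1.03 → 213.004 g.
Cost = 213.004 g / 1000 × $54.4/kg = $11.59.

$11.59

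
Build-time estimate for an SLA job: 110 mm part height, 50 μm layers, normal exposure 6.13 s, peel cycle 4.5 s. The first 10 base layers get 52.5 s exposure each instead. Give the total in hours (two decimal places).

6.62 hours

Number of layers: 110 / 0.05 → 2200 (rounded up).
Bottom layers = 10 × (52.5 + 4.5) = 570 s.
Remaining layers = 2190 × (6.13 + 4.5) = 23279.7 s.
Total = 570 + 23279.7 = 23849.7 s = 6.62 hours.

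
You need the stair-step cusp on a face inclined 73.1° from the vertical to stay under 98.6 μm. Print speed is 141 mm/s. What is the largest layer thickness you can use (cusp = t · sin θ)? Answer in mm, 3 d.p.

0.103 mm

sin(73.1°) = 0.9568; t_max = 0.0986/0.9568 = 0.103 mm.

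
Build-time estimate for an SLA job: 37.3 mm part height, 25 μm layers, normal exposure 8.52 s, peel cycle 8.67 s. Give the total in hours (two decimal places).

7.12 hours

Layers = ⌈37.3/0.025⌉ = 1492.
Each layer takes = 8.52 + 8.67, so 17.19 s.
Build time: 1492 × 17.19 s = 25647.48 s, i.e. 7.12 hours.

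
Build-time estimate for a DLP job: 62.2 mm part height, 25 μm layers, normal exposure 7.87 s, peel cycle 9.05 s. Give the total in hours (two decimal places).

11.69 hours

Layers = ⌈62.2/0.025⌉ = 2488.
Per-layer time = 7.87 + 9.05 = 16.92 s.
Build time: 2488 × 16.92 s = 42096.96 s, i.e. 11.69 hours.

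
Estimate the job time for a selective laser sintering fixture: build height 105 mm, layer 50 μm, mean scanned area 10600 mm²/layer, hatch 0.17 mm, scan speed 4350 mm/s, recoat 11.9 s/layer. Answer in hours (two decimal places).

15.30 hours

Number of layers: 105 / 0.05 → 2100 (rounded up).
Scan path per layer = 10600 / 0.17, so 62352.9 mm.
Laser time per layer = 62352.9 / 4350 = 14.334 s.
Per-layer time = 14.334 + 11.9 = 26.234 s.
2100 layers × 26.234 s/layer = 55091.4 s, i.e. 15.30 hours.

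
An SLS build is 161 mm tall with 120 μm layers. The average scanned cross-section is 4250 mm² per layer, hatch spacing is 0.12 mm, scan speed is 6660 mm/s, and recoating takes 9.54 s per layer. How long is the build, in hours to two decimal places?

Layer count = ceil(161 / 0.12) = 1342.
Hatch length per layer: 4250 / 0.12 → 35416.7 mm.
Scan time per layer = 35416.7 / 6660 = 5.3178 s.
Per-layer time = 5.3178 + 9.54, so 14.8578 s.
Build time = 1342 × 14.8578 = 19939.1676 s = 5.54 hours.

5.54 hours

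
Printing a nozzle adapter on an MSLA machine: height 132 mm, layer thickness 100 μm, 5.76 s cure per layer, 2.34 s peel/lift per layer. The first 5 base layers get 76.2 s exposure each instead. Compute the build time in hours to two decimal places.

3.07 hours

Layer count = ceil(132 / 0.1) = 1320.
Burn-in layers: 5 × (76.2 + 2.34) → 392.7 s.
Normal layers = 1315 × (5.76 + 2.34), so 10651.5 s.
Total = 392.7 + 10651.5 = 11044.2 s = 3.07 hours.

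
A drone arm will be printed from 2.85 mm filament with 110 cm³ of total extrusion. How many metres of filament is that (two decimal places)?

17.24 m

A = π r² = π × 1.425² = 6.3794 mm².
Length = 110 cm³ / 6.3794 mm² = 110000 / 6.3794 = 17243 mm = 17.24 m.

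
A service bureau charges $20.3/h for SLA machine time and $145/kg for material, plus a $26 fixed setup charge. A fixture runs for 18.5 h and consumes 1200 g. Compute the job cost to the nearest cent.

$575.55

Machine-time cost = 20.3 × 18.5, so $375.55.
Material cost = 145 × 1200/1000 = $174.00.
Adding setup: 375.55 + 174.00 + 26 → $575.55.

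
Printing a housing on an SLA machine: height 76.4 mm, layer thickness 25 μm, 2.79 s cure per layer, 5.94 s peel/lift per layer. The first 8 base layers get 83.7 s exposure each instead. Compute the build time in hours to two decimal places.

Number of layers: 76.4 / 0.025 → 3056 (rounded up).
Base layers = 8 × (83.7 + 5.94), so 717.12 s.
Remaining layers = 3048 × (2.79 + 5.94) = 26609.04 s.
Total = 717.12 + 26609.04 = 27326.16 s = 7.59 hours.

7.59 hours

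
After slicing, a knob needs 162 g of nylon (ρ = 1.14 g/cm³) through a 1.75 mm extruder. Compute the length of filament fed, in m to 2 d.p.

59.08 m

Volume = 162 g / 1.14 g·cm⁻³ = 142.1053 cm³ = 142105.3 mm³.
Cross-section of 1.75 mm filament: π·(1.75/2)² = 2.4053 mm².
Length = 142105.3 / 2.4053 = 59080.07 mm = 59.08 m.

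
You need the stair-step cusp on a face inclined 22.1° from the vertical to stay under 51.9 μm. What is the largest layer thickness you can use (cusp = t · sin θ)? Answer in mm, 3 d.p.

Layer height = cusp / sin(22.1°) = 0.0519 / 0.3762 = 0.138 mm.

0.138 mm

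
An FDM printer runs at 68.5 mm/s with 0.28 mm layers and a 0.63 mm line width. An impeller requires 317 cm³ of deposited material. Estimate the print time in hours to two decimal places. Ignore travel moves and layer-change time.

Bead cross-section = 0.28 × 0.63 = 0.1764 mm².
Toolpath length = 317 cm³ / 0.1764 mm² = 317000 / 0.1764 = 1797052.2 mm.
Extrusion time: 1797052.2 / 68.5 → 26234.3 s.
That's 26234.3 s → 7.29 hours.

7.29 hours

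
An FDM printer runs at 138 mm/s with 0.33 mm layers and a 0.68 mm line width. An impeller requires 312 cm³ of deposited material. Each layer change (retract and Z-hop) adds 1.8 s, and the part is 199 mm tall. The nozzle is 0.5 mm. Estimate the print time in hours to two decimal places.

Line area = 0.33 × 0.68, so 0.2244 mm².
Total extruded path = 312000/0.2244 = 1390374.3 mm.
Print-move time: 1390374.3 / 138 → 10075.2 s.
Number of layers: 199 / 0.33 → 604 (rounded up).
Layer-change overhead = 604 × 1.8 = 1087.2 s.
Altogether 10075.2 + 1087.2 = 11162.4 s, i.e. 3.10 hours.

3.10 hours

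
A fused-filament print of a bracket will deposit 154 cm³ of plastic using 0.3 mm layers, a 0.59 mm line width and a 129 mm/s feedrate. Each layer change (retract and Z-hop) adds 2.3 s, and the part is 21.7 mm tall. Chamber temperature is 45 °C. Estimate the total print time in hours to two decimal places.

Bead cross-section: 0.3 × 0.59 → 0.177 mm².
Path length: 154000 mm³ / 0.177 mm² → 870056.5 mm.
Extrusion time = 870056.5 / 129 = 6744.6 s.
Layers = ⌈21.7/0.3⌉ = 73.
Z-hop total = 73 × 2.3, so 167.9 s.
Total = 6744.6 + 167.9 = 6912.5 s = 1.92 hours.

1.92 hours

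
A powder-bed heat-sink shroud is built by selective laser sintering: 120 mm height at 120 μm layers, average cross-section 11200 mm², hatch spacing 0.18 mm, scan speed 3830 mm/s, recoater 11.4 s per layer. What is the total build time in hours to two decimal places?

Number of layers: 120 / 0.12 → 1000 (rounded up).
Scan path per layer = 11200 / 0.18, so 62222.2 mm.
Per-layer scan time = 62222.2 / 3830 = 16.246 s.
Time per layer: 16.246 + 11.4 → 27.646 s.
Build time = 1000 × 27.646 = 27646 s = 7.68 hours.

7.68 hours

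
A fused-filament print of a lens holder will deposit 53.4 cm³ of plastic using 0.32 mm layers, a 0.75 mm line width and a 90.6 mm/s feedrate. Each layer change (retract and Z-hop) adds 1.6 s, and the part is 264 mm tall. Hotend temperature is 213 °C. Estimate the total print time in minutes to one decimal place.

62.9 minutes

Extrusion cross-section = 0.32 × 0.75, so 0.24 mm².
Total extruded path = 53400/0.24 = 222500 mm.
Time extruding = 222500 / 90.6 = 2455.8 s.
Layer count = ceil(264 / 0.32) = 825.
Non-print overhead = 825 × 1.6, so 1320 s.
Altogether 2455.8 + 1320 = 3775.8 s, i.e. 62.9 minutes.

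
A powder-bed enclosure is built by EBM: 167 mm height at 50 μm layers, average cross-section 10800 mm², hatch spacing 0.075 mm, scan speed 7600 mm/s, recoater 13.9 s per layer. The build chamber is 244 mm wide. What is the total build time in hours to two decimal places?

30.48 hours

Layers = ⌈167/0.05⌉ = 3340.
Scan path per layer = 10800 / 0.075, so 144000 mm.
Scan time per layer = 144000 / 7600, so 18.9474 s.
Layer cycle = 18.9474 + 13.9, so 32.8474 s.
Build time = 3340 × 32.8474 = 109710.316 s = 30.48 hours.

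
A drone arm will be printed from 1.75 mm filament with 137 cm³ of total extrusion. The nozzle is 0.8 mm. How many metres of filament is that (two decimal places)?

56.96 m

Cross-section of 1.75 mm filament: π·(1.75/2)² = 2.4053 mm².
Length = 137 cm³ / 2.4053 mm² = 137000 / 2.4053 = 56957.55 mm = 56.96 m.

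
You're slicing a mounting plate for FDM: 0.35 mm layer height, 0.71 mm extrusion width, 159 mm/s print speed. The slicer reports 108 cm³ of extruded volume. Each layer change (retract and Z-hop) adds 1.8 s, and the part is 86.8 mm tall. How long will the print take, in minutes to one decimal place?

Extrusion cross-section = 0.35 × 0.71, so 0.2485 mm².
Total extruded path = 108000/0.2485 = 434607.6 mm.
Time extruding = 434607.6 / 159, so 2733.4 s.
Number of layers: 86.8 / 0.35 → 248 (rounded up).
Layer-change overhead = 248 × 1.8 = 446.4 s.
Altogether 2733.4 + 446.4 = 3179.8 s, i.e. 53.0 minutes.

53.0 minutes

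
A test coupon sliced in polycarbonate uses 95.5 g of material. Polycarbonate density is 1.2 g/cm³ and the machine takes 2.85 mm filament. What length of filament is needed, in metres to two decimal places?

12.48 m

Volume = 95.5 g / 1.2 g·cm⁻³ = 79.5833 cm³ = 79583.3 mm³.
Cross-section of 2.85 mm filament: π·(2.85/2)² = 6.3794 mm².
L = V/A = 79583.3/6.3794 = 12475.04 mm → 12.48 m.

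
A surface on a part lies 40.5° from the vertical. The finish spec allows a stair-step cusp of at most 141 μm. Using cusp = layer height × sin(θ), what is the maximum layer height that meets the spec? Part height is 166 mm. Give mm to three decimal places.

0.217 mm

Layer height = cusp / sin(40.5°) = 0.141 / 0.6494 = 0.217 mm.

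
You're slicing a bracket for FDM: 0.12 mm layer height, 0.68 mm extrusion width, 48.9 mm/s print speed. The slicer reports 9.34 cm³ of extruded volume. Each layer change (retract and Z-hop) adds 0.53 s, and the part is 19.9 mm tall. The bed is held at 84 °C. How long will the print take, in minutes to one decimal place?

40.5 minutes

Bead cross-section = 0.12 × 0.68 = 0.0816 mm².
Total extruded path = 9340/0.0816 = 114460.8 mm.
Time extruding = 114460.8 / 48.9, so 2340.7 s.
Layer count = ceil(19.9 / 0.12) = 166.
Z-hop total = 166 × 0.53 = 87.98 s.
Altogether 2340.7 + 87.98 = 2428.68 s, i.e. 40.5 minutes.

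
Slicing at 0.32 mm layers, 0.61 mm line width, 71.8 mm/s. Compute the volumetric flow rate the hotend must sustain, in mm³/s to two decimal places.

14.02

A = 0.32 × 0.61 = 0.1952 mm².
Q = v·A = 71.8 × 0.1952 = 14.02 mm³/s.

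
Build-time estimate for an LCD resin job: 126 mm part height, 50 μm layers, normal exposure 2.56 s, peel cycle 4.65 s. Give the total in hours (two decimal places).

Layers = ⌈126/0.05⌉ = 2520.
Each layer takes = 2.56 + 4.65, so 7.21 s.
Total = 2520 × 7.21 = 18169.2 s = 5.05 hours.

5.05 hours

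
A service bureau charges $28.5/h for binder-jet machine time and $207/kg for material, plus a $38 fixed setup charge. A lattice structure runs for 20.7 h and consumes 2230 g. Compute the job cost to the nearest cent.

$1089.56

Time charge: 28.5 × 20.7 → $589.95.
Material cost = 207 × 2230/1000, so $461.61.
Total = 589.95 + 461.61 + 38 = $1089.56.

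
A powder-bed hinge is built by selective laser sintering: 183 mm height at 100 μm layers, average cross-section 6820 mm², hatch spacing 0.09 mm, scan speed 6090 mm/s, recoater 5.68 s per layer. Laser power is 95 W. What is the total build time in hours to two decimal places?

Layer count = ceil(183 / 0.1) = 1830.
Per-layer scan distance = 6820 / 0.09, so 75777.8 mm.
Laser time per layer = 75777.8 / 6090, so 12.443 s.
Layer cycle = 12.443 + 5.68 = 18.123 s.
Build time = 1830 × 18.123 = 33165.09 s = 9.21 hours.

9.21 hours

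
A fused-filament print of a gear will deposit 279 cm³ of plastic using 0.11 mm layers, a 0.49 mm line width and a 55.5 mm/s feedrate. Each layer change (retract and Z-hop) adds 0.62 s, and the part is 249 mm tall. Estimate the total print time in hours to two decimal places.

Extrusion cross-section = 0.11 × 0.49 = 0.0539 mm².
Path length: 279000 mm³ / 0.0539 mm² → 5176252.3 mm.
Time extruding: 5176252.3 / 55.5 → 93265.8 s.
Number of layers: 249 / 0.11 → 2264 (rounded up).
Non-print overhead = 2264 × 0.62 = 1403.68 s.
Total = 93265.8 + 1403.68 = 94669.48 s = 26.30 hours.

26.30 hours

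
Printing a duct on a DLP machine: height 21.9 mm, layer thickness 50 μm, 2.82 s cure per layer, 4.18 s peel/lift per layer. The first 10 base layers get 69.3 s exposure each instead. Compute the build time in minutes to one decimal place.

62.2 minutes

Layers = ⌈21.9/0.05⌉ = 438.
Bottom layers: 10 × (69.3 + 4.18) → 734.8 s.
Normal layers = 428 × (2.82 + 4.18), so 2996 s.
Sum: 734.8 + 2996 = 3730.8 s → 62.2 minutes.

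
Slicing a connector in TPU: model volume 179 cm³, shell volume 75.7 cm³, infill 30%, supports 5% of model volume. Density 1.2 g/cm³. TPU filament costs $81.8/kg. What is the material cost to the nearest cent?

Interior volume = 179 − 75.7, so 103.3 cm³.
Infill volume = 0.30 × 103.3, so 30.99 cm³.
Support: 0.05 × 179 → 8.95 cm³.
Total printed volume = 75.7 + 30.99 + 8.95, so 115.64 cm³.
Mass: 115.64 × 1.2 → 138.768 g.
At $81.8/kg: 138.768/1000 × 81.8 = $11.35.

$11.35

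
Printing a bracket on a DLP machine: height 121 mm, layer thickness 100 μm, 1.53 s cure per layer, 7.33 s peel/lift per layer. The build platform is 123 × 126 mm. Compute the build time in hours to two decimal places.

2.98 hours

Layer count = ceil(121 / 0.1) = 1210.
Cycle time = 1.53 + 7.33 = 8.86 s.
Total = 1210 × 8.86 = 10720.6 s = 2.98 hours.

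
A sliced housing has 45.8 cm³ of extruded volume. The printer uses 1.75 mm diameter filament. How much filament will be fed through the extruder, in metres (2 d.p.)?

19.04 m

Filament cross-section = π × (1.75/2)² = 2.4053 mm².
L = 45800 mm³ / 2.4053 mm² = 19041.28 mm, i.e. 19.04 m.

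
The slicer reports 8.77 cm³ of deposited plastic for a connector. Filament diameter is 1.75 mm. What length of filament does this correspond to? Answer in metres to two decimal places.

Cross-section of 1.75 mm filament: π·(1.75/2)² = 2.4053 mm².
L = 8770 mm³ / 2.4053 mm² = 3646.11 mm, i.e. 3.65 m.

3.65 m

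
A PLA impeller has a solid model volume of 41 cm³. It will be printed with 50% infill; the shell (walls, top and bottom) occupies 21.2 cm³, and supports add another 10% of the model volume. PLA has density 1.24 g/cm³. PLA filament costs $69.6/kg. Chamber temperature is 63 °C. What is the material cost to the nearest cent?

Interior volume = 41 − 21.2 = 19.8 cm³.
Infill volume: 0.50 × 19.8 → 9.9 cm³.
Support = 0.10 × 41 = 4.1 cm³.
Total extruded = 21.2 + 9.9 + 4.1, so 35.2 cm³.
Mass: 35.2 × 1.24 → 43.648 g.
Cost = 43.648 g / 1000 × $69.6/kg = $3.04.

$3.04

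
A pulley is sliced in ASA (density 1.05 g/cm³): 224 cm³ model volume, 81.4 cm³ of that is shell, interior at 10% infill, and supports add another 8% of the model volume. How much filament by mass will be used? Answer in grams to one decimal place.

Interior volume: 224 − 81.4 → 142.6 cm³.
Infill volume: 0.10 × 142.6 → 14.26 cm³.
Support: 0.08 × 224 → 17.92 cm³.
Total printed volume = 81.4 + 14.26 + 17.92 = 113.58 cm³.
Mass = 113.58 × 1.05 = 119.259 g.

119.3 g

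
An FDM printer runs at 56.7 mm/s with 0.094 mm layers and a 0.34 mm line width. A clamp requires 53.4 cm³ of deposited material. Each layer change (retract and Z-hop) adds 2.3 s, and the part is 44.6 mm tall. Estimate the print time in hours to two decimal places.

Bead cross-section = 0.094 × 0.34 = 0.03196 mm².
Toolpath length = 53.4 cm³ / 0.03196 mm² = 53400 / 0.03196 = 1670838.5 mm.
Extrusion time: 1670838.5 / 56.7 → 29468.1 s.
Layer count = ceil(44.6 / 0.094) = 475.
Z-hop total = 475 × 2.3 = 1092.5 s.
Altogether 29468.1 + 1092.5 = 30560.6 s, i.e. 8.49 hours.

8.49 hours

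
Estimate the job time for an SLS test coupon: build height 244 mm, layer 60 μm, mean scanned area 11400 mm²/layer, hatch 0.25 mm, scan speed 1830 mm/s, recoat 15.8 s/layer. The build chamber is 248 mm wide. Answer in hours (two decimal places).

46.00 hours

Layers = ⌈244/0.06⌉ = 4067.
Per-layer scan distance = 11400 / 0.25 = 45600 mm.
Per-layer scan time = 45600 / 1830, so 24.918 s.
Time per layer = 24.918 + 15.8 = 40.718 s.
Build time = 4067 × 40.718 = 165600.106 s = 46.00 hours.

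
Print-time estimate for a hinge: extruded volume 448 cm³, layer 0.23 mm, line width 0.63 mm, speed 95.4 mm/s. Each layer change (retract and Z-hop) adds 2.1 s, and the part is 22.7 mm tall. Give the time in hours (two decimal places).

9.06 hours

Line area: 0.23 × 0.63 → 0.1449 mm².
Total extruded path = 448000/0.1449 = 3091787.4 mm.
Print-move time: 3091787.4 / 95.4 → 32408.7 s.
Layer count = ceil(22.7 / 0.23) = 99.
Layer-change overhead = 99 × 2.1 = 207.9 s.
Total = 32408.7 + 207.9 = 32616.6 s = 9.06 hours.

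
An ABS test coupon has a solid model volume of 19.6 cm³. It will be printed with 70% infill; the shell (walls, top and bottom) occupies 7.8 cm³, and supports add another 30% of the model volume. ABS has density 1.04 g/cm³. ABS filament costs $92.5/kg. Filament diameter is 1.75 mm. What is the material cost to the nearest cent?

Volume inside the shell = 19.6 − 7.8, so 11.8 cm³.
Infill deposited: 0.70 × 11.8 → 8.26 cm³.
Support = 0.30 × 19.6 = 5.88 cm³.
Total printed volume: 7.8 + 8.26 + 5.88 → 21.94 cm³.
Mass = 21.94 × 1.04, so 22.8176 g.
At $92.5/kg: 22.8176/1000 × 92.5 = $2.11.

$2.11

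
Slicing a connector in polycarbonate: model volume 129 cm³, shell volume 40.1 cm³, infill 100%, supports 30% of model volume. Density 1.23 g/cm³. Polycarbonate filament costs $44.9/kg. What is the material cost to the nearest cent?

$9.26

Volume inside the shell: 129 − 40.1 → 88.9 cm³.
Deposited infill = 1.00 × 88.9 = 88.9 cm³.
Support = 0.30 × 129 = 38.7 cm³.
Deposited volume: 40.1 + 88.9 + 38.7 → 167.7 cm³.
Mass: 167.7 × 1.23 → 206.271 g.
Cost = 206.271 g / 1000 × $44.9/kg = $9.26.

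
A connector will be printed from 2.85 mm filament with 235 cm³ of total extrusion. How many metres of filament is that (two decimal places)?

Filament cross-section = π × (2.85/2)² = 6.3794 mm².
Length = 235 cm³ / 6.3794 mm² = 235000 / 6.3794 = 36837.32 mm = 36.84 m.

36.84 m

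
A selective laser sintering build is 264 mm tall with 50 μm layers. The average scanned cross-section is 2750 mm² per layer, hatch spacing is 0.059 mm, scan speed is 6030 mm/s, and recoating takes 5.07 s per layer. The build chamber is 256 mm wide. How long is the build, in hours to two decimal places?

18.77 hours

Number of layers: 264 / 0.05 → 5280 (rounded up).
Hatch length per layer: 2750 / 0.059 → 46610.2 mm.
Per-layer scan time = 46610.2 / 6030, so 7.7297 s.
Time per layer: 7.7297 + 5.07 → 12.7997 s.
Build time = 5280 × 12.7997 = 67582.416 s = 18.77 hours.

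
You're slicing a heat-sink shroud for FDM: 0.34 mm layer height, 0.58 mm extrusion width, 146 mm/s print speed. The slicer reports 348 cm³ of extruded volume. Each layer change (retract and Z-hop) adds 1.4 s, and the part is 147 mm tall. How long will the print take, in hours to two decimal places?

Line area = 0.34 × 0.58, so 0.1972 mm².
Toolpath length = 348 cm³ / 0.1972 mm² = 348000 / 0.1972 = 1764705.9 mm.
Extrusion time: 1764705.9 / 146 → 12087 s.
Layers = ⌈147/0.34⌉ = 433.
Z-hop total = 433 × 1.4, so 606.2 s.
Total = 12087 + 606.2 = 12693.2 s = 3.53 hours.

3.53 hours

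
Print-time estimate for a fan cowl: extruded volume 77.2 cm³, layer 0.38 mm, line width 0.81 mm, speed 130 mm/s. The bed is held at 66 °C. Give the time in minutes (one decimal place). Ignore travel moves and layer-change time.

Line area: 0.38 × 0.81 → 0.3078 mm².
Path length: 77200 mm³ / 0.3078 mm² → 250812.2 mm.
Extrusion time = 250812.2 / 130, so 1929.3 s.
In the requested units: 1929.3 s = 32.2 minutes.

32.2 minutes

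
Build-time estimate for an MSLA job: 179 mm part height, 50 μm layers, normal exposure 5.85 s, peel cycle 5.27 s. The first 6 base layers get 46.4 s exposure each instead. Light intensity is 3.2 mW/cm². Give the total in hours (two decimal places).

11.13 hours

Layer count = ceil(179 / 0.05) = 3580.
Bottom layers: 6 × (46.4 + 5.27) → 310.02 s.
Normal layers: 3574 × (5.85 + 5.27) → 39742.88 s.
Sum: 310.02 + 39742.88 = 40052.9 s → 11.13 hours.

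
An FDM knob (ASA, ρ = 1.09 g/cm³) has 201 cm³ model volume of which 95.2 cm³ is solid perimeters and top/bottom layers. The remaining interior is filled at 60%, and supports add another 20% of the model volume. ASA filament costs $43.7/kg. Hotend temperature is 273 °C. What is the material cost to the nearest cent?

$9.47

Interior volume: 201 − 95.2 → 105.8 cm³.
Infill volume: 0.60 × 105.8 → 63.48 cm³.
Support = 0.20 × 201 = 40.2 cm³.
Total extruded = 95.2 + 63.48 + 40.2 = 198.88 cm³.
Mass: 198.88 × 1.09 → 216.7792 g.
Cost = 216.7792 g / 1000 × $43.7/kg = $9.47.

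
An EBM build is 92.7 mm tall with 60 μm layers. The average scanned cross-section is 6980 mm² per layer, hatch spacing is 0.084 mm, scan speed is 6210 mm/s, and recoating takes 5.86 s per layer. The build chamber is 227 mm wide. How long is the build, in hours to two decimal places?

Layer count = ceil(92.7 / 0.06) = 1545.
Per-layer scan distance = 6980 / 0.084, so 83095.2 mm.
Scan time per layer = 83095.2 / 6210 = 13.3809 s.
Per-layer time: 13.3809 + 5.86 → 19.2409 s.
1545 layers × 19.2409 s/layer = 29727.1905 s, i.e. 8.26 hours.

8.26 hours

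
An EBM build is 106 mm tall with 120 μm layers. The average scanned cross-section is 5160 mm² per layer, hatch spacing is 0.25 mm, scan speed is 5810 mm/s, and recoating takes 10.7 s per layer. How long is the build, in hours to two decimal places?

Layers = ⌈106/0.12⌉ = 884.
Scan path per layer = 5160 / 0.25, so 20640 mm.
Per-layer scan time = 20640 / 5810 = 3.5525 s.
Per-layer time: 3.5525 + 10.7 → 14.2525 s.
884 layers × 14.2525 s/layer = 12599.21 s, i.e. 3.50 hours.

3.50 hours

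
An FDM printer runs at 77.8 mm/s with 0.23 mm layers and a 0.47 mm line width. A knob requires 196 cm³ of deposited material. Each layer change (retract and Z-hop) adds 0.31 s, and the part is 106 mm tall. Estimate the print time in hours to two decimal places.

Bead cross-section = 0.23 × 0.47 = 0.1081 mm².
Total extruded path = 196000/0.1081 = 1813136 mm.
Extrusion time: 1813136 / 77.8 → 23305.1 s.
Layers = ⌈106/0.23⌉ = 461.
Z-hop total: 461 × 0.31 → 142.91 s.
Total = 23305.1 + 142.91 = 23448.01 s = 6.51 hours.

6.51 hours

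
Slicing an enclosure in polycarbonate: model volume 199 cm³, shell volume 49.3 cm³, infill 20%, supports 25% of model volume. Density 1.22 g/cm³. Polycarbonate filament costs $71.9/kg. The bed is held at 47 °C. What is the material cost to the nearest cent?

$11.31

Volume inside the shell: 199 − 49.3 → 149.7 cm³.
Infill volume = 0.20 × 149.7, so 29.94 cm³.
Support: 0.25 × 199 → 49.75 cm³.
Total extruded: 49.3 + 29.94 + 49.75 → 128.99 cm³.
Mass = 128.99 × 1.22, so 157.3678 g.
Cost = 157.3678 g / 1000 × $71.9/kg = $11.31.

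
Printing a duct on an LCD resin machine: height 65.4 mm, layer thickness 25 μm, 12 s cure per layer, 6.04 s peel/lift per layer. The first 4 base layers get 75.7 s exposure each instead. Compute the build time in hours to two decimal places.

13.18 hours

Number of layers: 65.4 / 0.025 → 2616 (rounded up).
Base layers = 4 × (75.7 + 6.04), so 326.96 s.
Regular layers = 2612 × (12 + 6.04), so 47120.48 s.
Total = 326.96 + 47120.48 = 47447.44 s = 13.18 hours.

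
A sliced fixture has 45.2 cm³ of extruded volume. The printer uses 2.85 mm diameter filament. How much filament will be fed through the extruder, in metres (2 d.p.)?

Filament cross-section = π × (2.85/2)² = 6.3794 mm².
L = 45200 mm³ / 6.3794 mm² = 7085.31 mm, i.e. 7.09 m.

7.09 m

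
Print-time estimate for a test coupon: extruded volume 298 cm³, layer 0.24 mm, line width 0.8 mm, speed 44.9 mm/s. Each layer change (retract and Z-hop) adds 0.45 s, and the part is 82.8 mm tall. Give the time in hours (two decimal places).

9.65 hours

Line area: 0.24 × 0.8 → 0.192 mm².
Toolpath length = 298 cm³ / 0.192 mm² = 298000 / 0.192 = 1552083.3 mm.
Extrusion time = 1552083.3 / 44.9, so 34567.6 s.
Number of layers: 82.8 / 0.24 → 345 (rounded up).
Layer-change overhead = 345 × 0.45 = 155.25 s.
Altogether 34567.6 + 155.25 = 34722.85 s, i.e. 9.65 hours.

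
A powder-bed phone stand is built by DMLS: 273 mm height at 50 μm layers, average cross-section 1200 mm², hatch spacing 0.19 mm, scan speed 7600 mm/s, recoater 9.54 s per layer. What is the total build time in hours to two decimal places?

15.73 hours

Layer count = ceil(273 / 0.05) = 5460.
Per-layer scan distance: 1200 / 0.19 → 6315.8 mm.
Per-layer scan time = 6315.8 / 7600, so 0.831 s.
Per-layer time = 0.831 + 9.54, so 10.371 s.
Build time = 5460 × 10.371 = 56625.66 s = 15.73 hours.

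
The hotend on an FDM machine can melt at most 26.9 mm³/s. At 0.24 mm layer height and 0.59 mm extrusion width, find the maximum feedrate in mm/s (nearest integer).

A = 0.24 × 0.59 = 0.1416 mm².
v_max = Q/A = 26.9/0.1416 = 189.97 mm/s → 190 mm/s.

190 mm/s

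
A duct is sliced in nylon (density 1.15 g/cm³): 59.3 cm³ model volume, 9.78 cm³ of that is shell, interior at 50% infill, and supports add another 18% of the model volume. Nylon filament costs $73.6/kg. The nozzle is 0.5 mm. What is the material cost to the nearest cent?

Infill region = 59.3 − 9.78, so 49.52 cm³.
Infill deposited: 0.50 × 49.52 → 24.76 cm³.
Support = 0.18 × 59.3, so 10.674 cm³.
Total printed volume: 9.78 + 24.76 + 10.674 → 45.214 cm³.
Mass: 45.214 × 1.15 → 51.9961 g.
Cost = 51.9961 g / 1000 × $73.6/kg = $3.83.

$3.83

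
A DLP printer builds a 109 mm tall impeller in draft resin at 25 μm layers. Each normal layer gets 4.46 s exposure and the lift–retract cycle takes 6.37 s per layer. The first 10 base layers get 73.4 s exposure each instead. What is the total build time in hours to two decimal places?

Layer count = ceil(109 / 0.025) = 4360.
Burn-in layers = 10 × (73.4 + 6.37) = 797.7 s.
Remaining layers = 4350 × (4.46 + 6.37), so 47110.5 s.
Sum: 797.7 + 47110.5 = 47908.2 s → 13.31 hours.

13.31 hours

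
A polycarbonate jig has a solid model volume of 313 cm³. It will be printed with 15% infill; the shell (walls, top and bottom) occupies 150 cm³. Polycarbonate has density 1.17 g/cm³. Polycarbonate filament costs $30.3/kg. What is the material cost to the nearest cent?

Volume inside the shell = 313 − 150, so 163 cm³.
Infill volume = 0.15 × 163, so 24.45 cm³.
Total extruded = 150 + 24.45 = 174.45 cm³.
Mass = 174.45 × 1.17, so 204.1065 g.
Cost = 204.1065 g / 1000 × $30.3/kg = $6.18.

$6.18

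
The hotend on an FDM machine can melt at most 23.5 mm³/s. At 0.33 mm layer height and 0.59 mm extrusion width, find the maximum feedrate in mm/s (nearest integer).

121 mm/s

Extrusion cross-section = 0.33 × 0.59 = 0.1947 mm².
v_max = Q/A = 23.5/0.1947 = 120.70 mm/s → 121 mm/s.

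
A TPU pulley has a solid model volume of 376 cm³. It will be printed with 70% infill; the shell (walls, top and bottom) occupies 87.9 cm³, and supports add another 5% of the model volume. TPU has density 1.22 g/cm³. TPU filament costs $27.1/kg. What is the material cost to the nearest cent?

$10.20

Volume inside the shell = 376 − 87.9 = 288.1 cm³.
Infill deposited = 0.70 × 288.1, so 201.67 cm³.
Support = 0.05 × 376, so 18.8 cm³.
Deposited volume = 87.9 + 201.67 + 18.8 = 308.37 cm³.
Mass = 308.37 × 1.22, so 376.2114 g.
Cost = 376.2114 g / 1000 × $27.1/kg = $10.20.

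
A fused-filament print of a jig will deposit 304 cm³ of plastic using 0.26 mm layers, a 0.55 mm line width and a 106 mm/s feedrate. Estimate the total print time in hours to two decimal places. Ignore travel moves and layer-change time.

5.57 hours

Bead cross-section: 0.26 × 0.55 → 0.143 mm².
Toolpath length = 304 cm³ / 0.143 mm² = 304000 / 0.143 = 2125874.1 mm.
Print-move time = 2125874.1 / 106 = 20055.4 s.
In the requested units: 20055.4 s = 5.57 hours.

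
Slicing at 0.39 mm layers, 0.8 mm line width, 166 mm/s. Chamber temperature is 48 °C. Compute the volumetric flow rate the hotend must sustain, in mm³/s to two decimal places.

51.79

Bead cross-section = 0.39 × 0.8, so 0.312 mm².
Q = v·A = 166 × 0.312 = 51.79 mm³/s.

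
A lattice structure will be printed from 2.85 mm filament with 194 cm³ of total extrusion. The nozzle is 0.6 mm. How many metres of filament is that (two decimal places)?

30.41 m

A = π r² = π × 1.425² = 6.3794 mm².
Length = 194 cm³ / 6.3794 mm² = 194000 / 6.3794 = 30410.38 mm = 30.41 m.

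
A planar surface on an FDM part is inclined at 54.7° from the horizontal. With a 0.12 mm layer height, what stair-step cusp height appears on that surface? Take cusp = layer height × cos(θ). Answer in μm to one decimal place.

Cusp = layer height × cos(54.7°) = 0.12 × 0.5779 = 0.069348 mm = 69.3 μm.

69.3 μm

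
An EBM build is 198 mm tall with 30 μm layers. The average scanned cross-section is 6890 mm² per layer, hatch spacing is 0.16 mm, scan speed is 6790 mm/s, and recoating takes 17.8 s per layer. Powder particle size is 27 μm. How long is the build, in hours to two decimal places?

44.26 hours

Layer count = ceil(198 / 0.03) = 6600.
Scan path per layer: 6890 / 0.16 → 43062.5 mm.
Per-layer scan time = 43062.5 / 6790 = 6.342 s.
Time per layer = 6.342 + 17.8 = 24.142 s.
Total: 6600 × 24.142 s = 159337.2 s → 44.26 hours.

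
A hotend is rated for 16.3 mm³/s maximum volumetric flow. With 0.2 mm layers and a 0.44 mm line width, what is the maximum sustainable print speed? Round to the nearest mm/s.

Bead cross-section = 0.2 × 0.44 = 0.088 mm².
v_max = Q/A = 16.3/0.088 = 185.23 mm/s → 185 mm/s.

185 mm/s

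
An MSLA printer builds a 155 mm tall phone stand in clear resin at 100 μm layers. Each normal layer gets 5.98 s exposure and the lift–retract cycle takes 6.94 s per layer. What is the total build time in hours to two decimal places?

5.56 hours

Number of layers: 155 / 0.1 → 1550 (rounded up).
Per-layer time = 5.98 + 6.94, so 12.92 s.
Build time: 1550 × 12.92 s = 20026 s, i.e. 5.56 hours.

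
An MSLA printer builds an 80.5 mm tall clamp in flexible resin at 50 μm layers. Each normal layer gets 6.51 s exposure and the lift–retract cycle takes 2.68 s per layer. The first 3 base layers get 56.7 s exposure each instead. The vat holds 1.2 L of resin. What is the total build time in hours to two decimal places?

Layers = ⌈80.5/0.05⌉ = 1610.
Bottom layers = 3 × (56.7 + 2.68) = 178.14 s.
Regular layers = 1607 × (6.51 + 2.68), so 14768.33 s.
Total = 178.14 + 14768.33 = 14946.47 s = 4.15 hours.

4.15 hours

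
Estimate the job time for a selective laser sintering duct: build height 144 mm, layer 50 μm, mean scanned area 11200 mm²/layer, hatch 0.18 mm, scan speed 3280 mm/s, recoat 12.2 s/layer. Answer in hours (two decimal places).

24.94 hours

Number of layers: 144 / 0.05 → 2880 (rounded up).
Hatch length per layer = 11200 / 0.18, so 62222.2 mm.
Per-layer scan time: 62222.2 / 3280 → 18.9702 s.
Time per layer = 18.9702 + 12.2, so 31.1702 s.
2880 layers × 31.1702 s/layer = 89770.176 s, i.e. 24.94 hours.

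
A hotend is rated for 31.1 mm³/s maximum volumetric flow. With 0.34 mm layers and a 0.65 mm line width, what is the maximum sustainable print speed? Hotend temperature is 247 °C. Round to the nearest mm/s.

141 mm/s

Extrusion cross-section: 0.34 × 0.65 → 0.221 mm².
v_max = Q/A = 31.1/0.221 = 140.72 mm/s → 141 mm/s.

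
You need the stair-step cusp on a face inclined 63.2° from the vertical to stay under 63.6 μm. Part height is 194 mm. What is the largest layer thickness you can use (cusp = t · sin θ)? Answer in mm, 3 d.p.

t = h_c / sin θ = 0.0636 / 0.8926 = 0.071 mm.

0.071 mm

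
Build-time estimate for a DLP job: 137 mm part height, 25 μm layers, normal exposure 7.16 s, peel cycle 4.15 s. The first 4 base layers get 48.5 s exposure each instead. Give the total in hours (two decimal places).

17.26 hours

Layers = ⌈137/0.025⌉ = 5480.
Bottom layers = 4 × (48.5 + 4.15) = 210.6 s.
Remaining layers = 5476 × (7.16 + 4.15), so 61933.56 s.
Sum: 210.6 + 61933.56 = 62144.16 s → 17.26 hours.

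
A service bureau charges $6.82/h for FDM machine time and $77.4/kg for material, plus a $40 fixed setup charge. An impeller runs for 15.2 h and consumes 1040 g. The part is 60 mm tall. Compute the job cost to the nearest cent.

Machine-time cost = 6.82 × 15.2 = $103.664.
Material charge = 77.4 × 1040/1000, so $80.496.
Adding setup: 103.664 + 80.496 + 40 → $224.16.

$224.16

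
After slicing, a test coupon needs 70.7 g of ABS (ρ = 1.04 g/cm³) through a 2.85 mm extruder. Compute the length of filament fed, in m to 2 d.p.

Extruded volume: 70.7/1.04 = 67.9808 cm³ (67980.8 mm³).
A = π r² = π × 1.425² = 6.3794 mm².
L = V/A = 67980.8/6.3794 = 10656.3 mm → 10.66 m.

10.66 m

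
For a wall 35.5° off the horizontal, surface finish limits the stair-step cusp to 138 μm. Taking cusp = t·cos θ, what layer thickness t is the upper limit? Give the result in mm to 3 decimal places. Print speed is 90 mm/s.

Layer height = cusp / cos(35.5°) = 0.138 / 0.8141 = 0.170 mm.

0.170 mm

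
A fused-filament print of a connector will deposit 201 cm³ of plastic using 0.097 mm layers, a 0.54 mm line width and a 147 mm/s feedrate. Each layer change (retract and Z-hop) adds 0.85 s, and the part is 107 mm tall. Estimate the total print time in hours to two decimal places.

Line area = 0.097 × 0.54, so 0.05238 mm².
Path length: 201000 mm³ / 0.05238 mm² → 3837342.5 mm.
Print-move time = 3837342.5 / 147 = 26104.4 s.
Number of layers: 107 / 0.097 → 1104 (rounded up).
Z-hop total = 1104 × 0.85, so 938.4 s.
Total = 26104.4 + 938.4 = 27042.8 s = 7.51 hours.

7.51 hours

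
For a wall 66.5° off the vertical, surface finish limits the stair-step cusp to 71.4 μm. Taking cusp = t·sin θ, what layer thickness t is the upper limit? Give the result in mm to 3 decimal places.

Layer height = cusp / sin(66.5°) = 0.0714 / 0.9171 = 0.078 mm.

0.078 mm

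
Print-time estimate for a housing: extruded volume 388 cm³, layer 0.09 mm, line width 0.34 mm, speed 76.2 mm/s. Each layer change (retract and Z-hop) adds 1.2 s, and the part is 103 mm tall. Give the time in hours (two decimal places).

Bead cross-section = 0.09 × 0.34 = 0.0306 mm².
Total extruded path = 388000/0.0306 = 12679738.6 mm.
Print-move time: 12679738.6 / 76.2 → 166400.8 s.
Layers = ⌈103/0.09⌉ = 1145.
Z-hop total = 1145 × 1.2 = 1374 s.
Altogether 166400.8 + 1374 = 167774.8 s, i.e. 46.60 hours.

46.60 hours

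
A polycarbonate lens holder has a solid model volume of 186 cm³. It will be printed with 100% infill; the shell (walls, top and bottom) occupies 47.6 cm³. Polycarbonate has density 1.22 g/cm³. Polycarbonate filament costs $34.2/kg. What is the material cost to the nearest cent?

Volume inside the shell = 186 − 47.6, so 138.4 cm³.
Infill volume = 1.00 × 138.4 = 138.4 cm³.
Total printed volume = 47.6 + 138.4 = 186 cm³.
Mass = 186 × 1.22, so 226.92 g.
Cost = 226.92 g / 1000 × $34.2/kg = $7.76.

$7.76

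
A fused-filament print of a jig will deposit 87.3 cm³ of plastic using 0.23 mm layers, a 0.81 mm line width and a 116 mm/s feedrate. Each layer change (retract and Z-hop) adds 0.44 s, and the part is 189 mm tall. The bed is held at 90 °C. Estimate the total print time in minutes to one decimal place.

73.4 minutes

Bead cross-section = 0.23 × 0.81 = 0.1863 mm².
Toolpath length = 87.3 cm³ / 0.1863 mm² = 87300 / 0.1863 = 468599 mm.
Extrusion time: 468599 / 116 → 4039.6 s.
Layers = ⌈189/0.23⌉ = 822.
Layer-change overhead = 822 × 0.44, so 361.68 s.
Altogether 4039.6 + 361.68 = 4401.28 s, i.e. 73.4 minutes.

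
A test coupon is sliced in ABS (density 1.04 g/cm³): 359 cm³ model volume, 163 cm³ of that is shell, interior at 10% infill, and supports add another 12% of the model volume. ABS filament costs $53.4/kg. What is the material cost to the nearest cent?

Volume inside the shell = 359 − 163 = 196 cm³.
Infill volume = 0.10 × 196 = 19.6 cm³.
Support = 0.12 × 359, so 43.08 cm³.
Deposited volume = 163 + 19.6 + 43.08, so 225.68 cm³.
Mass: 225.68 × 1.04 → 234.7072 g.
Cost = 234.7072 g / 1000 × $53.4/kg = $12.53.

$12.53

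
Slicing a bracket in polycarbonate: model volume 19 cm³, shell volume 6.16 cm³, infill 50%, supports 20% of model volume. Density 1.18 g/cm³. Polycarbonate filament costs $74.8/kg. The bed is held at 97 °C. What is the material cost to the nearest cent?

Volume inside the shell = 19 − 6.16, so 12.84 cm³.
Deposited infill: 0.50 × 12.84 → 6.42 cm³.
Support: 0.20 × 19 → 3.8 cm³.
Deposited volume = 6.16 + 6.42 + 3.8 = 16.38 cm³.
Mass = 16.38 × 1.18, so 19.3284 g.
At $74.8/kg: 19.3284/1000 × 74.8 = $1.45.

$1.45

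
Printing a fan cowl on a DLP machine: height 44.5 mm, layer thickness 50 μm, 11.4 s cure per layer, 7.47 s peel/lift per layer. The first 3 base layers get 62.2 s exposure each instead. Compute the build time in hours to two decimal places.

Layer count = ceil(44.5 / 0.05) = 890.
Bottom layers = 3 × (62.2 + 7.47) = 209.01 s.
Normal layers = 887 × (11.4 + 7.47), so 16737.69 s.
Total = 209.01 + 16737.69 = 16946.7 s = 4.71 hours.

4.71 hours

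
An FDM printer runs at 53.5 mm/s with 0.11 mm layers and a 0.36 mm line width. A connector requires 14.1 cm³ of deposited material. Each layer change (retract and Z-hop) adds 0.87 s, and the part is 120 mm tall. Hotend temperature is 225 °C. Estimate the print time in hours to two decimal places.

Line area = 0.11 × 0.36, so 0.0396 mm².
Toolpath length = 14.1 cm³ / 0.0396 mm² = 14100 / 0.0396 = 356060.6 mm.
Extrusion time: 356060.6 / 53.5 → 6655.3 s.
Layers = ⌈120/0.11⌉ = 1091.
Non-print overhead = 1091 × 0.87 = 949.17 s.
Altogether 6655.3 + 949.17 = 7604.47 s, i.e. 2.11 hours.

2.11 hours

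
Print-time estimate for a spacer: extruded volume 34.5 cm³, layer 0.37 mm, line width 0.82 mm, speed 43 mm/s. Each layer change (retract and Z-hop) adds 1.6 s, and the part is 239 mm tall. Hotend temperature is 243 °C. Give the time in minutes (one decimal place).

61.3 minutes

Line area: 0.37 × 0.82 → 0.3034 mm².
Toolpath length = 34.5 cm³ / 0.3034 mm² = 34500 / 0.3034 = 113711.3 mm.
Time extruding = 113711.3 / 43, so 2644.4 s.
Number of layers: 239 / 0.37 → 646 (rounded up).
Non-print overhead: 646 × 1.6 → 1033.6 s.
Altogether 2644.4 + 1033.6 = 3678 s, i.e. 61.3 minutes.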